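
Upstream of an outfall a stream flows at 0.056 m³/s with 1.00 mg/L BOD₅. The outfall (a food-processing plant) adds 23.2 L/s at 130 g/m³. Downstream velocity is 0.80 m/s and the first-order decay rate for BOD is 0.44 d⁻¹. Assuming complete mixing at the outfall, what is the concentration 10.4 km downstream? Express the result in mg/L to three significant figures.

23.2 L/s = 0.0232 m³/s.
After complete mixing, C₀ = (0.0232·130 + 0.056·1) / 0.0792 = 38.79 mg/L.
Travel time t = 1.04e+04 m / 0.80 m/s = 1.3e+04 s = 0.1505 d.
C = 38.79·exp(−0.44·0.1505) = 38.79·0.9359 = 36.3 mg/L.

36.3 mg/L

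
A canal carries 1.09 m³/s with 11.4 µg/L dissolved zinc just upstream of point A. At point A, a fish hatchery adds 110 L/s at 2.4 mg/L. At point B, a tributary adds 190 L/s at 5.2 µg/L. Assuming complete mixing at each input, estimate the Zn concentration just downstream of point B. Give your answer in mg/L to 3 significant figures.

11.4 µg/L = 0.0114 mg/L.
110 L/s = 0.11 m³/s.
After input A: C = (1.09·0.0114 + 0.11·2.4) / 1.2 = 0.2304 mg/L.
190 L/s = 0.19 m³/s.
5.2 µg/L = 0.0052 mg/L.
After input B: C = (1.2·0.2304 + 0.19·0.0052) / 1.39 = 0.1996 mg/L.

0.200 mg/L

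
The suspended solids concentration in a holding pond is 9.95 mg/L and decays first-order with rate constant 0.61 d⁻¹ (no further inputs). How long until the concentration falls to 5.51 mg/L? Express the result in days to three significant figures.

t = ln(C₀/C)/k = ln(9.95/5.51)/0.61 = 0.591/0.61 = 0.9689 d.

0.969 d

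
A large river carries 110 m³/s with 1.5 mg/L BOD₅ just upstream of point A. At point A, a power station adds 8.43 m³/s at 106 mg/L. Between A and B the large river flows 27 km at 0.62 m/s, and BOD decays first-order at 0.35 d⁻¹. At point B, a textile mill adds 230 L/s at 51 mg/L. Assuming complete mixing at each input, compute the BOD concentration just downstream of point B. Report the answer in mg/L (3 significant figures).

7.58 mg/L

After input A: C = (110·1.5 + 8.43·106) / 118.4 = 8.938 mg/L.
Over the 27 km reach to input B (t = 4.355e+04 s = 0.504 d), decay gives C = 8.938·exp(−0.35·0.504) = 7.493 mg/L.
230 L/s = 0.23 m³/s.
After input B: C = (118.4·7.493 + 0.23·51) / 118.7 = 7.577 mg/L.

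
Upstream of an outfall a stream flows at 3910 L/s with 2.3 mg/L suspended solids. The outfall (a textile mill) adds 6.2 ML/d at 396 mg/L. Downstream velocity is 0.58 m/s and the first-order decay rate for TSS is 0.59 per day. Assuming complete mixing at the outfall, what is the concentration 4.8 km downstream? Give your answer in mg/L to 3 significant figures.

8.88 mg/L

6.2 ML/d = 0.07176 m³/s.
3910 L/s = 3.91 m³/s.
After complete mixing, C₀ = (0.07176·396 + 3.91·2.3) / 3.982 = 9.395 mg/L.
Travel time t = 4800 m / 0.58 m/s = 8276 s = 0.09579 d.
C = 9.395·exp(−0.59·0.09579) = 9.395·0.9451 = 8.879 mg/L.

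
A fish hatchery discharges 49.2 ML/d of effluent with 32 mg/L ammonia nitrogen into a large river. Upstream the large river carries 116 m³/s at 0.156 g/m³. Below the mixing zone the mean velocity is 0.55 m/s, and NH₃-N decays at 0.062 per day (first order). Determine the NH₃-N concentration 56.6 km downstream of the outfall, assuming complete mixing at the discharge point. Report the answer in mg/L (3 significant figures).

49.2 ML/d = 0.5694 m³/s.
After complete mixing, C₀ = (0.5694·32 + 116·0.156) / 116.6 = 0.3116 mg/L.
Travel time t = 5.66e+04 m / 0.55 m/s = 1.029e+05 s = 1.191 d.
C = 0.3116·exp(−0.062·1.191) = 0.3116·0.9288 = 0.2894 mg/L.

0.289 mg/L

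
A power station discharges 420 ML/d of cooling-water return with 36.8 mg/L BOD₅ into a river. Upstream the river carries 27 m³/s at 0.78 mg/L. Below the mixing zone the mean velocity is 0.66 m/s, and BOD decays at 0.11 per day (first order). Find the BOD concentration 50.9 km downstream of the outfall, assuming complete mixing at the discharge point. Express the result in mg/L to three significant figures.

5.69 mg/L

420 ML/d = 4.861 m³/s.
After complete mixing, C₀ = (4.861·36.8 + 27·0.78) / 31.86 = 6.276 mg/L.
Travel time t = 5.09e+04 m / 0.66 m/s = 7.712e+04 s = 0.8926 d.
C = 6.276·exp(−0.11·0.8926) = 6.276·0.9065 = 5.689 mg/L.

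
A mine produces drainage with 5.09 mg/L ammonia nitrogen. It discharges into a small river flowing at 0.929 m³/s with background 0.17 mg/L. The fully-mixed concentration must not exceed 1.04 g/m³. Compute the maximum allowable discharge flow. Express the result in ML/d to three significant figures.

Mass balance at complete mixing: C_std·(Q_w + Q_r) = Q_w·C_e + Q_r·C_b.
Rearranging, Q_w = Q_r·(C_std − C_b)/(C_e − C_std) = 0.929·(1.04 − 0.17) / (5.09 − 1.04) = 0.1996 m³/s.
= 17.24 ML/d.

17.2 ML/d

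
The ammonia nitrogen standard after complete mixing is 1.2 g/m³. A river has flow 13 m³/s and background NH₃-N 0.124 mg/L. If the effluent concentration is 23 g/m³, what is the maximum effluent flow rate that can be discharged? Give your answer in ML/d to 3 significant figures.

55.4 ML/d

Mass balance at complete mixing: C_std·(Q_w + Q_r) = Q_w·C_e + Q_r·C_b.
Rearranging, Q_w = Q_r·(C_std − C_b)/(C_e − C_std) = 13·(1.2 − 0.124) / (23 − 1.2) = 0.6417 m³/s.
= 55.44 ML/d.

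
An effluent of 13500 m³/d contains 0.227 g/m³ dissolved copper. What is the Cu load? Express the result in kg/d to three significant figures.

3.06 kg/d

13500 m³/d = 0.1562 m³/s.
Mass flux = Q·C = 0.1562 m³/s × 0.227 g/m³ = 0.03547 g/s.
= 0.03547 g/s × 86.4 = 3.065 kg/d.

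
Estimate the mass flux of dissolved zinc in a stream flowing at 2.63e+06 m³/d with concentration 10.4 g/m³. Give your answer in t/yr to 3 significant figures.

9990 t/yr

2.63e+06 m³/d = 30.44 m³/s.
Mass flux = Q·C = 30.44 m³/s × 10.4 g/m³ = 316.6 g/s.
= 316.6 g/s × 31.56 = 9990 t/yr.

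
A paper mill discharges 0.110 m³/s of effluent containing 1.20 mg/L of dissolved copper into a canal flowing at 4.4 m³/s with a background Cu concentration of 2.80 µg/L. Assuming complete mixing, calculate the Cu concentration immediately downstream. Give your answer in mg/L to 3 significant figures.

2.80 µg/L = 0.0028 mg/L.
Flow-weighted mixing gives C = (0.11·1.2 + 4.4·0.0028) / (0.11 + 4.4) = 0.1443/4.51 = 0.032 mg/L.

0.0320 mg/L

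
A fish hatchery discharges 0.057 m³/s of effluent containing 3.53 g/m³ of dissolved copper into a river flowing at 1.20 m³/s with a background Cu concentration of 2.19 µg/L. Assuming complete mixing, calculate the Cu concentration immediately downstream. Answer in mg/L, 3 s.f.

2.19 µg/L = 0.00219 mg/L.
Conservation of mass across the mixing zone: C = (0.057·3.53 + 1.2·0.00219) / (0.057 + 1.2) = 0.2038/1.257 = 0.1622 mg/L.

0.162 mg/L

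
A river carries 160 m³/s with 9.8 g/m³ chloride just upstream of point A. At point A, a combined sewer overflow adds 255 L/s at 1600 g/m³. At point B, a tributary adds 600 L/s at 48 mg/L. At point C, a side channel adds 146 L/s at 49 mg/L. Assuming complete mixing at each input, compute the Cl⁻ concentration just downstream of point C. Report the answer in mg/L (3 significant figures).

255 L/s = 0.255 m³/s.
After input A: C = (160·9.8 + 0.255·1600) / 160.3 = 12.33 mg/L.
600 L/s = 0.6 m³/s.
After input B: C = (160.3·12.33 + 0.6·48) / 160.9 = 12.46 mg/L.
146 L/s = 0.146 m³/s.
After input C: C = (160.9·12.46 + 0.146·49) / 161 = 12.5 mg/L.

12.5 mg/L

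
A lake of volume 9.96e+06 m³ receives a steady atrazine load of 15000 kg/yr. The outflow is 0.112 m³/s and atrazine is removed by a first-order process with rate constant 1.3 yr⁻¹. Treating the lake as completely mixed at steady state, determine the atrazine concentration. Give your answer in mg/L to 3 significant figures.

0.910 mg/L

Outflow Q = 0.112 m³/s × 3.156e+07 s/yr = 3.534e+06 m³/yr.
Steady-state CSTR mass balance: W = Q·C + k·V·C, so C = W/(Q + kV).
Q + kV = 3.534e+06 + 1.3·9.96e+06 = 1.648e+07 m³/yr.
C = 15000/1.648e+07 = 0.0009101 kg/m³ = 0.9101 mg/L.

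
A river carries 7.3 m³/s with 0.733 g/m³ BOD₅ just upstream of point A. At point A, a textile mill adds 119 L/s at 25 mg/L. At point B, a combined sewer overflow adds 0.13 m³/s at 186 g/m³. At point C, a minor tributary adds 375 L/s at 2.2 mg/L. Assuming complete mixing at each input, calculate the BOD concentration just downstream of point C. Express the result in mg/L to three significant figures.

4.21 mg/L

119 L/s = 0.119 m³/s.
After input A: C = (7.3·0.733 + 0.119·25) / 7.419 = 1.122 mg/L.
After input B: C = (7.419·1.122 + 0.13·186) / 7.549 = 4.306 mg/L.
375 L/s = 0.375 m³/s.
After input C: C = (7.549·4.306 + 0.375·2.2) / 7.924 = 4.206 mg/L.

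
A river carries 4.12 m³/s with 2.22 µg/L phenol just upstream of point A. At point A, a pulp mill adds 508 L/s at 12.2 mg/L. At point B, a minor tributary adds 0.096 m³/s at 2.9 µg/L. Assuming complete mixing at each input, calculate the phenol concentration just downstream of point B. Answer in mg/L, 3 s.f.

1.31 mg/L

2.22 µg/L = 0.00222 mg/L.
508 L/s = 0.508 m³/s.
After input A: C = (4.12·0.00222 + 0.508·12.2) / 4.628 = 1.341 mg/L.
2.9 µg/L = 0.0029 mg/L.
After input B: C = (4.628·1.341 + 0.096·0.0029) / 4.724 = 1.314 mg/L.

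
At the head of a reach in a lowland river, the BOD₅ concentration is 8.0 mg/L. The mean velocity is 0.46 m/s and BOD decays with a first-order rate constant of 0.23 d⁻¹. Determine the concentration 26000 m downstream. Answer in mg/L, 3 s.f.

Travel time t = 26000 m / 0.46 m/s = 2.6e+04/0.46 = 5.652e+04 s = 0.6542 d.
First-order decay: C = 8.0·exp(−0.23·0.6542) = 8.0·0.8603 = 6.882 mg/L.

6.88 mg/L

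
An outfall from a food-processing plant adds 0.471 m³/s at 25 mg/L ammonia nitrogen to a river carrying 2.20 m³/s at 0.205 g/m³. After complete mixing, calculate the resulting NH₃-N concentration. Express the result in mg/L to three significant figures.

By mass balance at complete mixing, C = (0.471·25 + 2.2·0.205) / (0.471 + 2.2) = 12.23/2.671 = 4.577 mg/L.

4.58 mg/L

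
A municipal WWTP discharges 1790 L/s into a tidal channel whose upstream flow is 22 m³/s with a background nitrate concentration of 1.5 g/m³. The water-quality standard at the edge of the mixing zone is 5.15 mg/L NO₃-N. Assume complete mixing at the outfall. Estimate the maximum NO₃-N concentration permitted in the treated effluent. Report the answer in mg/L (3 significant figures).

1790 L/s = 1.79 m³/s.
Mass balance: 5.15·23.79 = 1.79·Cₑ + 22·1.5.
Cₑ = (122.5 − 33) / 1.79 = 50.01 mg/L.

50.0 mg/L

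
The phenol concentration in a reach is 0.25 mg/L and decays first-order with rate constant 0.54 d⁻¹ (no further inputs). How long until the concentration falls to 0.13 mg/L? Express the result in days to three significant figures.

1.21 d

t = ln(C₀/C)/k = ln(0.25/0.13)/0.54 = 0.6539/0.54 = 1.211 d.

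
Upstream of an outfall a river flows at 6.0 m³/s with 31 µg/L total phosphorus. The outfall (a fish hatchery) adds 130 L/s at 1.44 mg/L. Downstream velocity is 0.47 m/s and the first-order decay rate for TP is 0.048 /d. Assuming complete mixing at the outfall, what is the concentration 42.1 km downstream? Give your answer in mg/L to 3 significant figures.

0.0579 mg/L

130 L/s = 0.13 m³/s.
31 µg/L = 0.031 mg/L.
After complete mixing, C₀ = (0.13·1.44 + 6·0.031) / 6.13 = 0.06088 mg/L.
Travel time t = 4.21e+04 m / 0.47 m/s = 8.957e+04 s = 1.037 d.
C = 0.06088·exp(−0.048·1.037) = 0.06088·0.9515 = 0.05793 mg/L.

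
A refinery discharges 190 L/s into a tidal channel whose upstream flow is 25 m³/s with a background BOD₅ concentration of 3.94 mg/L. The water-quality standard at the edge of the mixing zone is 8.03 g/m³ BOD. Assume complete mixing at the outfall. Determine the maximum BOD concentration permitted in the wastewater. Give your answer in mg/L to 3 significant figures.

190 L/s = 0.19 m³/s.
Mass balance: 8.03·25.19 = 0.19·Cₑ + 25·3.94.
Cₑ = (202.3 − 98.5) / 0.19 = 546.2 mg/L.

546 mg/L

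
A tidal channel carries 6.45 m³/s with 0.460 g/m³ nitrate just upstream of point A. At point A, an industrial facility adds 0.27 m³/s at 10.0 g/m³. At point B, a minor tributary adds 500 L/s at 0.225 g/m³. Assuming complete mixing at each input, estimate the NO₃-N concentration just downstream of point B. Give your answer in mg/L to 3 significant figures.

0.800 mg/L

After input A: C = (6.45·0.46 + 0.27·10) / 6.72 = 0.8433 mg/L.
500 L/s = 0.5 m³/s.
After input B: C = (6.72·0.8433 + 0.5·0.225) / 7.22 = 0.8005 mg/L.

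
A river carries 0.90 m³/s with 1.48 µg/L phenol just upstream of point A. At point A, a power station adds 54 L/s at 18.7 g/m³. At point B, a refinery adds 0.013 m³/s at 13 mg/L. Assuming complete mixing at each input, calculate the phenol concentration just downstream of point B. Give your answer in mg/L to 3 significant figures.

1.48 µg/L = 0.00148 mg/L.
54 L/s = 0.054 m³/s.
After input A: C = (0.9·0.00148 + 0.054·18.7) / 0.954 = 1.06 mg/L.
After input B: C = (0.954·1.06 + 0.013·13) / 0.967 = 1.22 mg/L.

1.22 mg/L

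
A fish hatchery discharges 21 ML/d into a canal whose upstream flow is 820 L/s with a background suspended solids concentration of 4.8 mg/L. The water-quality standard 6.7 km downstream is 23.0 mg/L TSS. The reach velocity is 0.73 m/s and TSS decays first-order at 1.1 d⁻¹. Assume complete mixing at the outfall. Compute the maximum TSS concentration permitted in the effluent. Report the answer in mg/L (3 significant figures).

96.9 mg/L

21 ML/d = 0.2431 m³/s.
820 L/s = 0.82 m³/s.
Travel time to the compliance point: t = 6700/0.73 = 9178 s = 0.1062 d; decay factor exp(−1.1·0.1062) = 0.8897.
So the concentration just after mixing may be at most 23/0.8897 = 25.85 mg/L.
Mass balance: 25.85·1.063 = 0.2431·Cₑ + 0.82·4.8.
Cₑ = (27.48 − 3.936) / 0.2431 = 96.87 mg/L.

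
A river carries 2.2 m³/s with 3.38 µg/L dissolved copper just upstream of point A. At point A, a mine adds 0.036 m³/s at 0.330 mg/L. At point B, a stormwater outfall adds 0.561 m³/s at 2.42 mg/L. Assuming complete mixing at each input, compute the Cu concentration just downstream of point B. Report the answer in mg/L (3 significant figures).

3.38 µg/L = 0.00338 mg/L.
After input A: C = (2.2·0.00338 + 0.036·0.33) / 2.236 = 0.008639 mg/L.
After input B: C = (2.236·0.008639 + 0.561·2.42) / 2.797 = 0.4923 mg/L.

0.492 mg/L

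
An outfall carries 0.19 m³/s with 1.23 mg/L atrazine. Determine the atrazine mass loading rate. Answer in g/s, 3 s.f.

0.234 g/s

Mass flux = Q·C = 0.19 m³/s × 1.23 g/m³ = 0.2337 g/s.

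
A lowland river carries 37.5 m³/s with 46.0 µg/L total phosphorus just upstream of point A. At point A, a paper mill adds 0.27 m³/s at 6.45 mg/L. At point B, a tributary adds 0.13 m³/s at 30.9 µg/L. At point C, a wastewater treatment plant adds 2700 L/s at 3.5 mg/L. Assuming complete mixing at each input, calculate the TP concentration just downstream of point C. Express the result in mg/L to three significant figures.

46.0 µg/L = 0.046 mg/L.
After input A: C = (37.5·0.046 + 0.27·6.45) / 37.77 = 0.09178 mg/L.
30.9 µg/L = 0.0309 mg/L.
After input B: C = (37.77·0.09178 + 0.13·0.0309) / 37.9 = 0.09157 mg/L.
2700 L/s = 2.7 m³/s.
After input C: C = (37.9·0.09157 + 2.7·3.5) / 40.6 = 0.3182 mg/L.

0.318 mg/L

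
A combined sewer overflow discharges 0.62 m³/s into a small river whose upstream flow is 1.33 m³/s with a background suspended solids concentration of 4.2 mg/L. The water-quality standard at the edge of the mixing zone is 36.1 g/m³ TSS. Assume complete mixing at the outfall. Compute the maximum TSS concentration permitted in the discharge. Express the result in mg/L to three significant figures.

Mass balance: 36.1·1.95 = 0.62·Cₑ + 1.33·4.2.
Cₑ = (70.4 − 5.586) / 0.62 = 104.5 mg/L.

105 mg/L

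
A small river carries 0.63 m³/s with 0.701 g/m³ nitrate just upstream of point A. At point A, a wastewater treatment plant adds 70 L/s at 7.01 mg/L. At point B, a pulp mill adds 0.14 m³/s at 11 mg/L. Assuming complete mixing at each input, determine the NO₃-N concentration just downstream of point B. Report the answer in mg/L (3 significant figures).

70 L/s = 0.07 m³/s.
After input A: C = (0.63·0.701 + 0.07·7.01) / 0.7 = 1.332 mg/L.
After input B: C = (0.7·1.332 + 0.14·11) / 0.84 = 2.943 mg/L.

2.94 mg/L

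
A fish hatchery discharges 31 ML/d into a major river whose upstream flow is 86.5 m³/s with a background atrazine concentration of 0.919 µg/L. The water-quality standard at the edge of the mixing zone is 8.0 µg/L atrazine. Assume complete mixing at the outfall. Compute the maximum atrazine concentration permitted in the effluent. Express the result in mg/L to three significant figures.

31 ML/d = 0.3588 m³/s.
0.919 µg/L = 0.000919 mg/L.
8.0 µg/L = 0.008 mg/L.
Mass balance: 0.008·86.86 = 0.3588·Cₑ + 86.5·0.000919.
Cₑ = (0.6949 − 0.07949) / 0.3588 = 1.715 mg/L.

1.72 mg/L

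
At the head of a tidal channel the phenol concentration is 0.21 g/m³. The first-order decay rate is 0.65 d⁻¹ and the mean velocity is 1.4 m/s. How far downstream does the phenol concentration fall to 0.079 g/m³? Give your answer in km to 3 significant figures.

182 km

From C = C₀·e^(−kt), t = ln(C₀/C)/k = ln(0.21/0.079)/0.65 = 0.9777/0.65 = 1.504 d.
Distance = v·t = 1.4 m/s × 1.3e+05 s = 1.819e+05 m = 181.9 km.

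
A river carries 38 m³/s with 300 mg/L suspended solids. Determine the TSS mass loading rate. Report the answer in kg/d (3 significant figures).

Mass flux = Q·C = 38 m³/s × 300 g/m³ = 1.14e+04 g/s.
= 1.14e+04 g/s × 86.4 = 9.85e+05 kg/d.

985000 kg/d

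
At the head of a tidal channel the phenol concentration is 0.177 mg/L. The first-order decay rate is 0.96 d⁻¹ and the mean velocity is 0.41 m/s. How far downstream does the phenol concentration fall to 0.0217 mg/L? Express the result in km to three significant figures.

From C = C₀·e^(−kt), t = ln(C₀/C)/k = ln(0.177/0.0217)/0.96 = 2.099/0.96 = 2.186 d.
Distance = v·t = 0.41 m/s × 1.889e+05 s = 7.745e+04 m = 77.45 km.

77.4 km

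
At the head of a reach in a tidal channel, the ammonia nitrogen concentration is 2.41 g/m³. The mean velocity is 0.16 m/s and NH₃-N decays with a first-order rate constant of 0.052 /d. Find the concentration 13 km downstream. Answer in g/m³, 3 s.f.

2.29 g/m³

Travel time t = 13 km / 0.16 m/s = 1.3e+04/0.16 = 8.125e+04 s = 0.9404 d.
First-order decay: C = 2.41·exp(−0.052·0.9404) = 2.41·0.9523 = 2.295 g/m³.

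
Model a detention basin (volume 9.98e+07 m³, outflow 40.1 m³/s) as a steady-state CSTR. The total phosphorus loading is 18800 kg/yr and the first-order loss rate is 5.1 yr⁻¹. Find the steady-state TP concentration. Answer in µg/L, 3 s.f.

Outflow Q = 40.1 m³/s × 3.156e+07 s/yr = 1.265e+09 m³/yr.
Steady-state CSTR mass balance: W = Q·C + k·V·C, so C = W/(Q + kV).
Q + kV = 1.265e+09 + 5.1·9.98e+07 = 1.774e+09 m³/yr.
C = 18800/1.774e+09 = 1.059e-05 kg/m³ = 0.01059 mg/L = 10.59 µg/L.

10.6 µg/L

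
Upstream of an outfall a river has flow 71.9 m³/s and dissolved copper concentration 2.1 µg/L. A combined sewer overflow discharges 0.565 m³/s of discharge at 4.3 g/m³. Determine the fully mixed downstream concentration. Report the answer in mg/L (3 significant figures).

0.0356 mg/L

2.1 µg/L = 0.0021 mg/L.
Flow-weighted mixing gives C = (0.565·4.3 + 71.9·0.0021) / (0.565 + 71.9) = 2.58/72.47 = 0.03561 mg/L.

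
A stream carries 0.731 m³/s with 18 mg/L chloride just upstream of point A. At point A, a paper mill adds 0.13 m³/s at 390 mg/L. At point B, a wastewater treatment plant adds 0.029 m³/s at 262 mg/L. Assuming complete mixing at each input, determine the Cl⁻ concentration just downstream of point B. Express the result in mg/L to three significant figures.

After input A: C = (0.731·18 + 0.13·390) / 0.861 = 74.17 mg/L.
After input B: C = (0.861·74.17 + 0.029·262) / 0.89 = 80.29 mg/L.

80.3 mg/L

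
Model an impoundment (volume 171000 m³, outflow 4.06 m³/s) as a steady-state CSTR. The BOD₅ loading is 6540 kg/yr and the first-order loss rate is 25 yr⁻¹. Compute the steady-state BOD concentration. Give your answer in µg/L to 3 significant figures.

49.4 µg/L

Outflow Q = 4.06 m³/s × 3.156e+07 s/yr = 1.281e+08 m³/yr.
Steady-state CSTR mass balance: W = Q·C + k·V·C, so C = W/(Q + kV).
Q + kV = 1.281e+08 + 25·171000 = 1.324e+08 m³/yr.
C = 6540/1.324e+08 = 4.94e-05 kg/m³ = 0.0494 mg/L = 49.4 µg/L.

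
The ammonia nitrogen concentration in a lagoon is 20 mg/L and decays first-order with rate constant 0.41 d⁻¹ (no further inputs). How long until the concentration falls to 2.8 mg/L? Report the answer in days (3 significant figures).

t = ln(C₀/C)/k = ln(20/2.8)/0.41 = 1.966/0.41 = 4.795 d.

4.80 d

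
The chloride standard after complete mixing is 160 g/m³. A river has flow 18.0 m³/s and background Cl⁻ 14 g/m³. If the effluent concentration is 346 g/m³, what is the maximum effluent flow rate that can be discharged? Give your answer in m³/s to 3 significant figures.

14.1 m³/s

Mass balance at complete mixing: C_std·(Q_w + Q_r) = Q_w·C_e + Q_r·C_b.
Rearranging, Q_w = Q_r·(C_std − C_b)/(C_e − C_std) = 18.0·(160 − 14) / (346 − 160) = 14.13 m³/s.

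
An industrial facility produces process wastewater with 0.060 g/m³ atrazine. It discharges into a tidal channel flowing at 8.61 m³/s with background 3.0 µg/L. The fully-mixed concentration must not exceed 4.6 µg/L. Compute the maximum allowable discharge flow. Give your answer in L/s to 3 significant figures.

3.0 µg/L = 0.003 mg/L.
4.6 µg/L = 0.0046 mg/L.
Mass balance at complete mixing: C_std·(Q_w + Q_r) = Q_w·C_e + Q_r·C_b.
Rearranging, Q_w = Q_r·(C_std − C_b)/(C_e − C_std) = 8.61·(0.0046 − 0.003) / (0.06 − 0.0046) = 0.2487 m³/s.
= 248.7 L/s.

249 L/s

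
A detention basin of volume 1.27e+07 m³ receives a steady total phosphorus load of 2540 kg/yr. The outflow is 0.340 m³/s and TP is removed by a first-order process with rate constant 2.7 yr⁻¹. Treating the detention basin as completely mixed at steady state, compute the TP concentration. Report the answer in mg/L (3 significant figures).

Outflow Q = 0.340 m³/s × 3.156e+07 s/yr = 1.073e+07 m³/yr.
Steady-state CSTR mass balance: W = Q·C + k·V·C, so C = W/(Q + kV).
Q + kV = 1.073e+07 + 2.7·1.27e+07 = 4.502e+07 m³/yr.
C = 2540/4.502e+07 = 5.642e-05 kg/m³ = 0.05642 mg/L.

0.0564 mg/L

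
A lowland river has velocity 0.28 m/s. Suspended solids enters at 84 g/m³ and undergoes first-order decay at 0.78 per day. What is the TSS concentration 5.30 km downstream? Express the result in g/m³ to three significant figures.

Travel time t = 5.30 km / 0.28 m/s = 5300/0.28 = 1.893e+04 s = 0.2191 d.
First-order decay: C = 84·exp(−0.78·0.2191) = 84·0.8429 = 70.81 g/m³.

70.8 g/m³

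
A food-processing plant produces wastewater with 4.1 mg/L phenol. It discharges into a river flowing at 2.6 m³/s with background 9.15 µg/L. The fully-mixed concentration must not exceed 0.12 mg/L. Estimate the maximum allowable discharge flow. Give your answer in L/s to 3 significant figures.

72.4 L/s

9.15 µg/L = 0.00915 mg/L.
Mass balance at complete mixing: C_std·(Q_w + Q_r) = Q_w·C_e + Q_r·C_b.
Rearranging, Q_w = Q_r·(C_std − C_b)/(C_e − C_std) = 2.6·(0.12 − 0.00915) / (4.1 − 0.12) = 0.07241 m³/s.
= 72.41 L/s.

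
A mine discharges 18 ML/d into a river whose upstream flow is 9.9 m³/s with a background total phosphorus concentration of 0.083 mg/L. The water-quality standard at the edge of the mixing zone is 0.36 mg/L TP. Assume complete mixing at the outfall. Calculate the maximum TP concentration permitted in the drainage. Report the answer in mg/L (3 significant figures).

18 ML/d = 0.2083 m³/s.
Mass balance: 0.36·10.11 = 0.2083·Cₑ + 9.9·0.083.
Cₑ = (3.639 − 0.8217) / 0.2083 = 13.52 mg/L.

13.5 mg/L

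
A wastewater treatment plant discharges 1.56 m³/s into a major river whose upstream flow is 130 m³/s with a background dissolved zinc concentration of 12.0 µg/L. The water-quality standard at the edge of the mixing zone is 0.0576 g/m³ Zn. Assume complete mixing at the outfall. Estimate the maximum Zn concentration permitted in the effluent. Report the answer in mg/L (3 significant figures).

12.0 µg/L = 0.012 mg/L.
Mass balance: 0.0576·131.6 = 1.56·Cₑ + 130·0.012.
Cₑ = (7.578 − 1.56) / 1.56 = 3.858 mg/L.

3.86 mg/L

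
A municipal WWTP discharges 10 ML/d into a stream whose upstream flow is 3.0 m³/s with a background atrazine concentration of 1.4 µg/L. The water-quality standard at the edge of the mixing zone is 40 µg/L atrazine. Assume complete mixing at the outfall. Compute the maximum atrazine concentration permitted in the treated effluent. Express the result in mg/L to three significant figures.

10 ML/d = 0.1157 m³/s.
1.4 µg/L = 0.0014 mg/L.
40 µg/L = 0.04 mg/L.
Mass balance: 0.04·3.116 = 0.1157·Cₑ + 3·0.0014.
Cₑ = (0.1246 − 0.0042) / 0.1157 = 1.041 mg/L.

1.04 mg/L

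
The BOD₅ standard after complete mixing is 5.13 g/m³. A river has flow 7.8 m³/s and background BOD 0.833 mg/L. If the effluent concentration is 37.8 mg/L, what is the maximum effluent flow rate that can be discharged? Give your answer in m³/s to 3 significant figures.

1.03 m³/s

Mass balance at complete mixing: C_std·(Q_w + Q_r) = Q_w·C_e + Q_r·C_b.
Rearranging, Q_w = Q_r·(C_std − C_b)/(C_e − C_std) = 7.8·(5.13 − 0.833) / (37.8 − 5.13) = 1.026 m³/s.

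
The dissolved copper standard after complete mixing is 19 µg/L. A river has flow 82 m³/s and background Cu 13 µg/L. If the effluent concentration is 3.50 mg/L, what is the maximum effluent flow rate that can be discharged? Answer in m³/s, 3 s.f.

0.141 m³/s

13 µg/L = 0.013 mg/L.
19 µg/L = 0.019 mg/L.
Mass balance at complete mixing: C_std·(Q_w + Q_r) = Q_w·C_e + Q_r·C_b.
Rearranging, Q_w = Q_r·(C_std − C_b)/(C_e − C_std) = 82·(0.019 − 0.013) / (3.5 − 0.019) = 0.1413 m³/s.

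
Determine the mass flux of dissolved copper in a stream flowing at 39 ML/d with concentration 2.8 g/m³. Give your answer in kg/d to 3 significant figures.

39 ML/d = 0.4514 m³/s.
Mass flux = Q·C = 0.4514 m³/s × 2.8 g/m³ = 1.264 g/s.
= 1.264 g/s × 86.4 = 109.2 kg/d.

109 kg/d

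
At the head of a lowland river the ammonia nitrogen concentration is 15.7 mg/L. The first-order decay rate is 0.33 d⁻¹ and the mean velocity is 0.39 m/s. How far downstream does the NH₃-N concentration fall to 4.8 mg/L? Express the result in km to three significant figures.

From C = C₀·e^(−kt), t = ln(C₀/C)/k = ln(15.7/4.8)/0.33 = 1.185/0.33 = 3.591 d.
Distance = v·t = 0.39 m/s × 3.103e+05 s = 1.21e+05 m = 121 km.

121 km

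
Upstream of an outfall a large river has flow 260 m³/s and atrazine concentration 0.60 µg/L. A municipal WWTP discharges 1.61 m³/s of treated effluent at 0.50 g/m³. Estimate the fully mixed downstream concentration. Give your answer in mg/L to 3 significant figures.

0.60 µg/L = 0.0006 mg/L.
Flow-weighted mixing gives C = (1.61·0.5 + 260·0.0006) / (1.61 + 260) = 0.961/261.6 = 0.003673 mg/L.

0.00367 mg/L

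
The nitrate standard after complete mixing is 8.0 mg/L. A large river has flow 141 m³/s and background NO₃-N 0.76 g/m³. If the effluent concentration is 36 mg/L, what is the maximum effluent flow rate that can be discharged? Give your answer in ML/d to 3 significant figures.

Mass balance at complete mixing: C_std·(Q_w + Q_r) = Q_w·C_e + Q_r·C_b.
Rearranging, Q_w = Q_r·(C_std − C_b)/(C_e − C_std) = 141·(8 − 0.76) / (36 − 8) = 36.46 m³/s.
= 3150 ML/d.

3150 ML/d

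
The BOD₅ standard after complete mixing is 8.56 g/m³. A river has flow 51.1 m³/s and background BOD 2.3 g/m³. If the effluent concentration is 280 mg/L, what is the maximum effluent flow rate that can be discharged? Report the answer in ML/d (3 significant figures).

Mass balance at complete mixing: C_std·(Q_w + Q_r) = Q_w·C_e + Q_r·C_b.
Rearranging, Q_w = Q_r·(C_std − C_b)/(C_e − C_std) = 51.1·(8.56 − 2.3) / (280 − 8.56) = 1.178 m³/s.
= 101.8 ML/d.

102 ML/d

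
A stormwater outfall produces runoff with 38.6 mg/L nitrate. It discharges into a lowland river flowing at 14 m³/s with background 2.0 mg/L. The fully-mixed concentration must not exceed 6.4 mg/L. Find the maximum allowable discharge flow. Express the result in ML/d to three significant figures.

165 ML/d

Mass balance at complete mixing: C_std·(Q_w + Q_r) = Q_w·C_e + Q_r·C_b.
Rearranging, Q_w = Q_r·(C_std − C_b)/(C_e − C_std) = 14·(6.4 − 2) / (38.6 − 6.4) = 1.913 m³/s.
= 165.3 ML/d.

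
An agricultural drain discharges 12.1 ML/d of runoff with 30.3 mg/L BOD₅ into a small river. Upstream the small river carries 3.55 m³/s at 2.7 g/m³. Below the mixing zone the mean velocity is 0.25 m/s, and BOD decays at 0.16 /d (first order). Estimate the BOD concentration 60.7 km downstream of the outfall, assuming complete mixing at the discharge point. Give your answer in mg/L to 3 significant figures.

12.1 ML/d = 0.14 m³/s.
After complete mixing, C₀ = (0.14·30.3 + 3.55·2.7) / 3.69 = 3.747 mg/L.
Travel time t = 6.07e+04 m / 0.25 m/s = 2.428e+05 s = 2.81 d.
C = 3.747·exp(−0.16·2.81) = 3.747·0.6379 = 2.39 mg/L.

2.39 mg/L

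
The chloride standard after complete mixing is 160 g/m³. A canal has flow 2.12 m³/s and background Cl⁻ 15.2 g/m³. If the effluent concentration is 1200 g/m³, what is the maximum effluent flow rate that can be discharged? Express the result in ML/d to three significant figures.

Mass balance at complete mixing: C_std·(Q_w + Q_r) = Q_w·C_e + Q_r·C_b.
Rearranging, Q_w = Q_r·(C_std − C_b)/(C_e − C_std) = 2.12·(160 − 15.2) / (1200 − 160) = 0.2952 m³/s.
= 25.5 ML/d.

25.5 ML/d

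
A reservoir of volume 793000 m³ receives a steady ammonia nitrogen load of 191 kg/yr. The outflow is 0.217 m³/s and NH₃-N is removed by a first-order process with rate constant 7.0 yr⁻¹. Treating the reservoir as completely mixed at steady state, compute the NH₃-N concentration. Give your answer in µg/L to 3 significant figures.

15.4 µg/L

Outflow Q = 0.217 m³/s × 3.156e+07 s/yr = 6.848e+06 m³/yr.
Steady-state CSTR mass balance: W = Q·C + k·V·C, so C = W/(Q + kV).
Q + kV = 6.848e+06 + 7.0·793000 = 1.24e+07 m³/yr.
C = 191/1.24e+07 = 1.54e-05 kg/m³ = 0.0154 mg/L = 15.4 µg/L.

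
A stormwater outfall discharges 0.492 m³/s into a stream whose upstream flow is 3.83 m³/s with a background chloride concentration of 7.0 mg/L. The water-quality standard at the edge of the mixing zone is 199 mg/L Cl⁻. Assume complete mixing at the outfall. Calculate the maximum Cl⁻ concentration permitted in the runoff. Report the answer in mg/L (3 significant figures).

1690 mg/L

Mass balance: 199·4.322 = 0.492·Cₑ + 3.83·7.
Cₑ = (860.1 − 26.81) / 0.492 = 1694 mg/L.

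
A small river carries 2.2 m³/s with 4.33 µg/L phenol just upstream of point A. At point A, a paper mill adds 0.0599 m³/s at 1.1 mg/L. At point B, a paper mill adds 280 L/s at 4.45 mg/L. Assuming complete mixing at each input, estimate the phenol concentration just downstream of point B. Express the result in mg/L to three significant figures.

0.520 mg/L

4.33 µg/L = 0.00433 mg/L.
After input A: C = (2.2·0.00433 + 0.0599·1.1) / 2.26 = 0.03337 mg/L.
280 L/s = 0.28 m³/s.
After input B: C = (2.26·0.03337 + 0.28·4.45) / 2.54 = 0.5203 mg/L.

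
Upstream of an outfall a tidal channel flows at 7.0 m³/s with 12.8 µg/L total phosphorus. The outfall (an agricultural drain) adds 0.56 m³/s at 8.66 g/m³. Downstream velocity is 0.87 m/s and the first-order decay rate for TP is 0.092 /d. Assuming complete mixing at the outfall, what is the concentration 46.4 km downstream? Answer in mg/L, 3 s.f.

0.617 mg/L

12.8 µg/L = 0.0128 mg/L.
After complete mixing, C₀ = (0.56·8.66 + 7·0.0128) / 7.56 = 0.6533 mg/L.
Travel time t = 4.64e+04 m / 0.87 m/s = 5.333e+04 s = 0.6173 d.
C = 0.6533·exp(−0.092·0.6173) = 0.6533·0.9448 = 0.6173 mg/L.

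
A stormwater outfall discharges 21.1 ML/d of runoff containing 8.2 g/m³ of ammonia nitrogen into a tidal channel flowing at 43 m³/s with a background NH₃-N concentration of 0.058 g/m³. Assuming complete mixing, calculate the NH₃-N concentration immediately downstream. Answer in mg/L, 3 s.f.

0.104 mg/L

21.1 ML/d = 0.2442 m³/s.
Conservation of mass across the mixing zone: C = (0.2442·8.2 + 43·0.058) / (0.2442 + 43) = 4.497/43.24 = 0.104 mg/L.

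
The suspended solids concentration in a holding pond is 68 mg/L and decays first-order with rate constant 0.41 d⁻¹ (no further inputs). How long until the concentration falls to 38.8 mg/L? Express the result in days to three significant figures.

t = ln(C₀/C)/k = ln(68/38.8)/0.41 = 0.5611/0.41 = 1.369 d.

1.37 d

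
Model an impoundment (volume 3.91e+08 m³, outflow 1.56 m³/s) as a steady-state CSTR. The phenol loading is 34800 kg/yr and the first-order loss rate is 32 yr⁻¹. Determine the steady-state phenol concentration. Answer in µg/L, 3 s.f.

2.77 µg/L

Outflow Q = 1.56 m³/s × 3.156e+07 s/yr = 4.923e+07 m³/yr.
Steady-state CSTR mass balance: W = Q·C + k·V·C, so C = W/(Q + kV).
Q + kV = 4.923e+07 + 32·3.91e+08 = 1.256e+10 m³/yr.
C = 34800/1.256e+10 = 2.77e-06 kg/m³ = 0.00277 mg/L = 2.77 µg/L.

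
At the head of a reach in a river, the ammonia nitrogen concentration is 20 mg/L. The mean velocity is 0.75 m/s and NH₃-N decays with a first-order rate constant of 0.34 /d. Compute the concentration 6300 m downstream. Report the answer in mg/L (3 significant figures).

Travel time t = 6300 m / 0.75 m/s = 6300/0.75 = 8400 s = 0.09722 d.
First-order decay: C = 20·exp(−0.34·0.09722) = 20·0.9675 = 19.35 mg/L.

19.3 mg/L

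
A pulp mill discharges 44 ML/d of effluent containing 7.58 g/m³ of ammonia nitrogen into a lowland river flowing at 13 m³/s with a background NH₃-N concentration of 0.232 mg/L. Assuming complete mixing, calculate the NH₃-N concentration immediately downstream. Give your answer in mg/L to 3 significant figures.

0.509 mg/L

44 ML/d = 0.5093 m³/s.
Flow-weighted mixing gives C = (0.5093·7.58 + 13·0.232) / (0.5093 + 13) = 6.876/13.51 = 0.509 mg/L.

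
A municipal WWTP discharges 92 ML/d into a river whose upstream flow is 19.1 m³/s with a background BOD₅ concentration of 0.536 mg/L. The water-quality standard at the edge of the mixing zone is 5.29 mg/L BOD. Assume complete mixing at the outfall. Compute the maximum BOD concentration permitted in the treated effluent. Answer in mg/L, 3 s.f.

90.6 mg/L

92 ML/d = 1.065 m³/s.
Mass balance: 5.29·20.16 = 1.065·Cₑ + 19.1·0.536.
Cₑ = (106.7 − 10.24) / 1.065 = 90.56 mg/L.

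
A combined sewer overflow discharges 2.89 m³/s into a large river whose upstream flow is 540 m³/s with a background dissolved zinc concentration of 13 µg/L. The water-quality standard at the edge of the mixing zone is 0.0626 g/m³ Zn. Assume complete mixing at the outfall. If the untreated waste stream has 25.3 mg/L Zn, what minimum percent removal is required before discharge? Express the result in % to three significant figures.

63.1 %

13 µg/L = 0.013 mg/L.
Mass balance: 0.0626·542.9 = 2.89·Cₑ + 540·0.013.
Cₑ = (33.98 − 7.02) / 2.89 = 9.33 mg/L.
Required removal = 1 − 9.33/25.3 = 63.12 %.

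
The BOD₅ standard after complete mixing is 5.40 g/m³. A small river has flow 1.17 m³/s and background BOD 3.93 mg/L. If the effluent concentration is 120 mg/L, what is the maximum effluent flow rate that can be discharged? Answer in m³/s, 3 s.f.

0.0150 m³/s

Mass balance at complete mixing: C_std·(Q_w + Q_r) = Q_w·C_e + Q_r·C_b.
Rearranging, Q_w = Q_r·(C_std − C_b)/(C_e − C_std) = 1.17·(5.4 − 3.93) / (120 − 5.4) = 0.01501 m³/s.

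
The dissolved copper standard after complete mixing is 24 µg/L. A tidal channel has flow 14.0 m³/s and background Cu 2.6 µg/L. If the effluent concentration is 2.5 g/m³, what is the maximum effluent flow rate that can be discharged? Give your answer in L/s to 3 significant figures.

121 L/s

2.6 µg/L = 0.0026 mg/L.
24 µg/L = 0.024 mg/L.
Mass balance at complete mixing: C_std·(Q_w + Q_r) = Q_w·C_e + Q_r·C_b.
Rearranging, Q_w = Q_r·(C_std − C_b)/(C_e − C_std) = 14.0·(0.024 − 0.0026) / (2.5 − 0.024) = 0.121 m³/s.
= 121 L/s.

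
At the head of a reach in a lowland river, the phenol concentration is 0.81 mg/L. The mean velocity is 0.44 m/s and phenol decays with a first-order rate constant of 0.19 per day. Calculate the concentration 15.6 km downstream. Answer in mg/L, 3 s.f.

Travel time t = 15.6 km / 0.44 m/s = 1.56e+04/0.44 = 3.545e+04 s = 0.4104 d.
First-order decay: C = 0.81·exp(−0.19·0.4104) = 0.81·0.925 = 0.7492 mg/L.

0.749 mg/L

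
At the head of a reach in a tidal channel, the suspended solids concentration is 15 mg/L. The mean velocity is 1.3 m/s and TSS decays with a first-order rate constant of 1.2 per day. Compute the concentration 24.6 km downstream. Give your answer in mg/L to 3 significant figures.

Travel time t = 24.6 km / 1.3 m/s = 2.46e+04/1.3 = 1.892e+04 s = 0.219 d.
First-order decay: C = 15·exp(−1.2·0.219) = 15·0.7689 = 11.53 mg/L.

11.5 mg/L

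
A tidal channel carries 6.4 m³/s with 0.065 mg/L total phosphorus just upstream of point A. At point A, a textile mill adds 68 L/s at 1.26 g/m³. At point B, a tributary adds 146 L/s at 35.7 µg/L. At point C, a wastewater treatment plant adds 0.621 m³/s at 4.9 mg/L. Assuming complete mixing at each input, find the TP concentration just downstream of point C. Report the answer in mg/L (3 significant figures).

68 L/s = 0.068 m³/s.
After input A: C = (6.4·0.065 + 0.068·1.26) / 6.468 = 0.07756 mg/L.
146 L/s = 0.146 m³/s.
35.7 µg/L = 0.0357 mg/L.
After input B: C = (6.468·0.07756 + 0.146·0.0357) / 6.614 = 0.07664 mg/L.
After input C: C = (6.614·0.07664 + 0.621·4.9) / 7.235 = 0.4906 mg/L.

0.491 mg/L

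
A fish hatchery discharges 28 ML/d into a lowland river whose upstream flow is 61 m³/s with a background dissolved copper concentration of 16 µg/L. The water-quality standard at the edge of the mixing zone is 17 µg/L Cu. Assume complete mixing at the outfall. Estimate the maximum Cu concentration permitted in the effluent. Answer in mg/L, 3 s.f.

28 ML/d = 0.3241 m³/s.
16 µg/L = 0.016 mg/L.
17 µg/L = 0.017 mg/L.
Mass balance: 0.017·61.32 = 0.3241·Cₑ + 61·0.016.
Cₑ = (1.043 − 0.976) / 0.3241 = 0.2052 mg/L.

0.205 mg/L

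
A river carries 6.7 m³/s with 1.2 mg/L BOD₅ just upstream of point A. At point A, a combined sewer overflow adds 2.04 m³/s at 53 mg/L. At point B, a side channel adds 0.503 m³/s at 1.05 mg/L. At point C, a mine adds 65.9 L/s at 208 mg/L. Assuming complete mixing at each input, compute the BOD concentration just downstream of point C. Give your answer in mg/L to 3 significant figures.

14.0 mg/L

After input A: C = (6.7·1.2 + 2.04·53) / 8.74 = 13.29 mg/L.
After input B: C = (8.74·13.29 + 0.503·1.05) / 9.243 = 12.62 mg/L.
65.9 L/s = 0.0659 m³/s.
After input C: C = (9.243·12.62 + 0.0659·208) / 9.309 = 14.01 mg/L.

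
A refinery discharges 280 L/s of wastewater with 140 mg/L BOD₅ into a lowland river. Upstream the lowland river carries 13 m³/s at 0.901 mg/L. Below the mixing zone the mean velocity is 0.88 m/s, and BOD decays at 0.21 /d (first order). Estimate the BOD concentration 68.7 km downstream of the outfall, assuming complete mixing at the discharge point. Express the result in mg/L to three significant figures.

280 L/s = 0.28 m³/s.
After complete mixing, C₀ = (0.28·140 + 13·0.901) / 13.28 = 3.834 mg/L.
Travel time t = 6.87e+04 m / 0.88 m/s = 7.807e+04 s = 0.9036 d.
C = 3.834·exp(−0.21·0.9036) = 3.834·0.8272 = 3.171 mg/L.

3.17 mg/L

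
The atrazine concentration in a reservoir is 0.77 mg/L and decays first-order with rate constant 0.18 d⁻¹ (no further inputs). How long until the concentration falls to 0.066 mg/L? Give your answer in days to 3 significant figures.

13.6 d

t = ln(C₀/C)/k = ln(0.77/0.066)/0.18 = 2.457/0.18 = 13.65 d.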